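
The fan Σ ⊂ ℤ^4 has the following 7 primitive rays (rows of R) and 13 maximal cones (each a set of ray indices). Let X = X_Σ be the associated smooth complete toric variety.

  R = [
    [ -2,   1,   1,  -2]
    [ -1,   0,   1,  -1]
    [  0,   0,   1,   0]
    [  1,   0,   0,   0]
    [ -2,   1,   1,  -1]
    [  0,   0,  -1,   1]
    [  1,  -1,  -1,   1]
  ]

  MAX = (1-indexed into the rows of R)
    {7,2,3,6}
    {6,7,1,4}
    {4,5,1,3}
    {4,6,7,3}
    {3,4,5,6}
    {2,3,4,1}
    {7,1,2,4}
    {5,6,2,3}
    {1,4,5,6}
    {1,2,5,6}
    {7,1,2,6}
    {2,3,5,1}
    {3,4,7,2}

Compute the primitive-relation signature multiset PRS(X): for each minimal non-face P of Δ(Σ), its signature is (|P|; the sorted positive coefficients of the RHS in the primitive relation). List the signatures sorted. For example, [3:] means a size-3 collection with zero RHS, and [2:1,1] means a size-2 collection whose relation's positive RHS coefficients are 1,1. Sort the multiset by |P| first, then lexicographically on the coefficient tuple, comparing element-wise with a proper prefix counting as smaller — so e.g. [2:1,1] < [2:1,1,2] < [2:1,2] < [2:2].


Σ has 5 primitive collections:

  P={5,7}:  v_{5} + v_{7} = v_{2} + v_{6}  ⟹  sig = [2:1,1]
  P={2,4,6}:  v_{2} + v_{4} + v_{6} = 0  ⟹  sig = [3:]
  P={1,3,6}:  v_{1} + v_{3} + v_{6} = v_{5}  ⟹  sig = [3:1]
  P={1,3,7}:  v_{1} + v_{3} + v_{7} = v_{2}  ⟹  sig = [3:1]
  P={2,4,5}:  v_{2} + v_{4} + v_{5} = v_{1} + v_{3}  ⟹  sig = [3:1,1]

Sorted signature multiset PRS(X):
{ [2:1,1],  [3:],  [3:1] ×2,  [3:1,1] }


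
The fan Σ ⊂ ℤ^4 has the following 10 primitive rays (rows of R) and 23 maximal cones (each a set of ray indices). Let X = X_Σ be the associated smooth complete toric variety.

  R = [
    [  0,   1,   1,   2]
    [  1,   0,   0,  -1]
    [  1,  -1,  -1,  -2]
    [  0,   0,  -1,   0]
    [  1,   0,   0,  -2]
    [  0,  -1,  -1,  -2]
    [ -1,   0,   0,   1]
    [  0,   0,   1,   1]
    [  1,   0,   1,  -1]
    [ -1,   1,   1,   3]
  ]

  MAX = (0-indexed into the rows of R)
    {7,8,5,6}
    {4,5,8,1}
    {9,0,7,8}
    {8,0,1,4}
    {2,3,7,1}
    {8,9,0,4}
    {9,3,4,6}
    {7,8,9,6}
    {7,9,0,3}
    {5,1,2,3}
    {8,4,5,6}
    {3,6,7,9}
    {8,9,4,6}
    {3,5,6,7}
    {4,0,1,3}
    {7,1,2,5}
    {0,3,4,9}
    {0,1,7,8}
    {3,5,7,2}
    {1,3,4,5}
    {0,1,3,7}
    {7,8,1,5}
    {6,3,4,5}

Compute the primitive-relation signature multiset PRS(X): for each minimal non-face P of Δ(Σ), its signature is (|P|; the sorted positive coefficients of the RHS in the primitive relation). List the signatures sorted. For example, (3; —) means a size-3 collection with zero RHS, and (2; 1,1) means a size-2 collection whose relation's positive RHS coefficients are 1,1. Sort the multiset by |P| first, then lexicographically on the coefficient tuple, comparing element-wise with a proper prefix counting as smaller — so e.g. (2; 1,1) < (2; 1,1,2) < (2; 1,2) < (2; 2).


Primitive collections (13):

  P={0,5}:  v_{0} + v_{5} = 0 — sig = (2; —)
  P={1,6}:  v_{1} + v_{6} = 0 — sig = (2; —)
  P={0,6}:  v_{0} + v_{6} = v_{9} — sig = (2; 1)
  P={1,9}:  v_{1} + v_{9} = v_{0} — sig = (2; 1)
  P={3,8}:  v_{3} + v_{8} = v_{1} — sig = (2; 1)
  P={4,7}:  v_{4} + v_{7} = v_{8} — sig = (2; 1)
  P={5,9}:  v_{5} + v_{9} = v_{6} — sig = (2; 1)
  P={2,9}:  v_{2} + v_{9} = v_{3} + v_{7} — sig = (2; 1,1)
  P={0,2}:  v_{0} + v_{2} = v_{1} + v_{3} + v_{7} — sig = (2; 1,1,1)
  P={2,6}:  v_{2} + v_{6} = v_{3} + v_{5} + v_{7} — sig = (2; 1,1,1)
  P={2,8}:  v_{2} + v_{8} = 2·v_{1} + v_{5} + v_{7} — sig = (2; 1,1,2)
  P={2,4}:  v_{2} + v_{4} = 2·v_{1} + v_{5} — sig = (2; 1,2)
  P={1,3,5,7}:  v_{1} + v_{3} + v_{5} + v_{7} = v_{2} — sig = (4; 1)

Signatures (|P|; sorted positive RHS coefficients), sorted:
    |P|=2: 12 collections, coeffs (), (), (1), (1), (1), (1), (1), (1,1), (1,1,1), (1,1,1), (1,1,2), (1,2)
    |P|=4: 1 collection, coeffs (1)


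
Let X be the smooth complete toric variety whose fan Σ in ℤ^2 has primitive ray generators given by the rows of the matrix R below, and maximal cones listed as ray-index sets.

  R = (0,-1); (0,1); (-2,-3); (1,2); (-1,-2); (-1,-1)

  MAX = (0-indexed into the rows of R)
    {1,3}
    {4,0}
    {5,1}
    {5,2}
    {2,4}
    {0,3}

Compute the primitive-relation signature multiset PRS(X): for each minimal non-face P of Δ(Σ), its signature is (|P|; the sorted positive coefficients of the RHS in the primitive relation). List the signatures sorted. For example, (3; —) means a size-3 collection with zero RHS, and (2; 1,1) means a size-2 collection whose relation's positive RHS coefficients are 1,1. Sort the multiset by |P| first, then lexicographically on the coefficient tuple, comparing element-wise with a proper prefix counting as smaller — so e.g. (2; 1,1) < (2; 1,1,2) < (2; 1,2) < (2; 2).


Σ has 9 primitive collections:

  P={0,1}:  v_{0} + v_{1} = 0  →  sig = (2; —)
  P={3,4}:  v_{3} + v_{4} = 0  →  sig = (2; —)
  P={0,5}:  v_{0} + v_{5} = v_{4}  →  sig = (2; 1)
  P={1,4}:  v_{1} + v_{4} = v_{5}  →  sig = (2; 1)
  P={2,3}:  v_{2} + v_{3} = v_{5}  →  sig = (2; 1)
  P={3,5}:  v_{3} + v_{5} = v_{1}  →  sig = (2; 1)
  P={4,5}:  v_{4} + v_{5} = v_{2}  →  sig = (2; 1)
  P={0,2}:  v_{0} + v_{2} = 2·v_{4}  →  sig = (2; 2)
  P={1,2}:  v_{1} + v_{2} = 2·v_{5}  →  sig = (2; 2)

Sorted signature multiset PRS(X):
{ (2; —) ×2,  (2; 1) ×5,  (2; 2) ×2 }


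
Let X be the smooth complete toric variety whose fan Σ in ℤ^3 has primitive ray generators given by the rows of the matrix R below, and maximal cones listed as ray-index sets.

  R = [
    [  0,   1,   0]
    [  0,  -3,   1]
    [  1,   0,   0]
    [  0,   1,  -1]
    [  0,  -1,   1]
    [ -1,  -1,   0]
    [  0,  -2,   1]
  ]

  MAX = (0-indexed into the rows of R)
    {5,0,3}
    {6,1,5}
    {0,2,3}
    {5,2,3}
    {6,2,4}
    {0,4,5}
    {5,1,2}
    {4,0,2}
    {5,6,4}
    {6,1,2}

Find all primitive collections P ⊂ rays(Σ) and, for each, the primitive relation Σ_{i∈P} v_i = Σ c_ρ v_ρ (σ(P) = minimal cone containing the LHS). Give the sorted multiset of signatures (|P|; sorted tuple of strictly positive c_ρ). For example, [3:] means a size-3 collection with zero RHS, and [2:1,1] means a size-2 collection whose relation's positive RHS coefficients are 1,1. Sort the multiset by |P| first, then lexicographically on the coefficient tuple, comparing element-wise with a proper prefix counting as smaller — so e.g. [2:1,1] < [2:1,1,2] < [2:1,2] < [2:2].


The 9 primitive collections of Σ (r=7, n=3):

  P = {3,4}:  v_{3} + v_{4} = 0  →  sig = [2:]
  P = {0,1}:  v_{0} + v_{1} = v_{6}  →  sig = [2:1]
  P = {0,6}:  v_{0} + v_{6} = v_{4}  →  sig = [2:1]
  P = {3,6}:  v_{3} + v_{6} = v_{2} + v_{5}  →  sig = [2:1,1]
  P = {1,4}:  v_{1} + v_{4} = 2·v_{6}  →  sig = [2:2]
  P = {1,3}:  v_{1} + v_{3} = 2·v_{2} + 2·v_{5}  →  sig = [2:2,2]
  P = {0,2,5}:  v_{0} + v_{2} + v_{5} = 0  →  sig = [3:]
  P = {2,4,5}:  v_{2} + v_{4} + v_{5} = v_{6}  →  sig = [3:1]
  P = {2,5,6}:  v_{2} + v_{5} + v_{6} = v_{1}  →  sig = [3:1]

Hence PRS(X_Σ) =
    |P|=2: 6 collections, coeffs (), (1), (1), (1,1), (2), (2,2)
    |P|=3: 3 collections, coeffs (), (1), (1)


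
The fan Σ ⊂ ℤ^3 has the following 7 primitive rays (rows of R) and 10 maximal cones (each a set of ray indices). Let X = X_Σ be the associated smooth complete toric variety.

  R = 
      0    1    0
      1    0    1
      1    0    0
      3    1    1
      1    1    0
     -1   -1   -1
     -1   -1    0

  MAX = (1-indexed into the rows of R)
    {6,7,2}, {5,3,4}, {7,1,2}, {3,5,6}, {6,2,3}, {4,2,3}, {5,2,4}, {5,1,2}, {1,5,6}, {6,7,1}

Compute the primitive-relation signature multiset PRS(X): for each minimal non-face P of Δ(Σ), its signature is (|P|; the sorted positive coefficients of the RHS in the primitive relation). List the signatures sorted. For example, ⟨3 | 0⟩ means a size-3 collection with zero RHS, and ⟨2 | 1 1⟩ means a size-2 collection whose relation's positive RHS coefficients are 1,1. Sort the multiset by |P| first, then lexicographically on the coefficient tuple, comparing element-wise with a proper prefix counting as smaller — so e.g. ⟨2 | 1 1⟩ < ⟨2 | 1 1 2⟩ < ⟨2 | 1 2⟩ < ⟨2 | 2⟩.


|primitive collections| = 9. Relations:

  P = {5,7}:  v_{5} + v_{7} = 0  so sig = ⟨2 | 0⟩
  P = {1,3}:  v_{1} + v_{3} = v_{5}  so sig = ⟨2 | 1⟩
  P = {3,7}:  v_{3} + v_{7} = v_{2} + v_{6}  so sig = ⟨2 | 1 1⟩
  P = {4,7}:  v_{4} + v_{7} = v_{2} + v_{3}  so sig = ⟨2 | 1 1⟩
  P = {1,4}:  v_{1} + v_{4} = v_{2} + 2·v_{5}  so sig = ⟨2 | 1 2⟩
  P = {4,6}:  v_{4} + v_{6} = 2·v_{3}  so sig = ⟨2 | 2⟩
  P = {1,2,6}:  v_{1} + v_{2} + v_{6} = 0  so sig = ⟨3 | 0⟩
  P = {2,3,5}:  v_{2} + v_{3} + v_{5} = v_{4}  so sig = ⟨3 | 1⟩
  P = {2,5,6}:  v_{2} + v_{5} + v_{6} = v_{3}  so sig = ⟨3 | 1⟩

Sorted signature multiset PRS(X):
    ⟨2 | 0⟩
    ⟨2 | 1⟩
    ⟨2 | 1 1⟩
    ⟨2 | 1 1⟩
    ⟨2 | 1 2⟩
    ⟨2 | 2⟩
    ⟨3 | 0⟩
    ⟨3 | 1⟩
    ⟨3 | 1⟩


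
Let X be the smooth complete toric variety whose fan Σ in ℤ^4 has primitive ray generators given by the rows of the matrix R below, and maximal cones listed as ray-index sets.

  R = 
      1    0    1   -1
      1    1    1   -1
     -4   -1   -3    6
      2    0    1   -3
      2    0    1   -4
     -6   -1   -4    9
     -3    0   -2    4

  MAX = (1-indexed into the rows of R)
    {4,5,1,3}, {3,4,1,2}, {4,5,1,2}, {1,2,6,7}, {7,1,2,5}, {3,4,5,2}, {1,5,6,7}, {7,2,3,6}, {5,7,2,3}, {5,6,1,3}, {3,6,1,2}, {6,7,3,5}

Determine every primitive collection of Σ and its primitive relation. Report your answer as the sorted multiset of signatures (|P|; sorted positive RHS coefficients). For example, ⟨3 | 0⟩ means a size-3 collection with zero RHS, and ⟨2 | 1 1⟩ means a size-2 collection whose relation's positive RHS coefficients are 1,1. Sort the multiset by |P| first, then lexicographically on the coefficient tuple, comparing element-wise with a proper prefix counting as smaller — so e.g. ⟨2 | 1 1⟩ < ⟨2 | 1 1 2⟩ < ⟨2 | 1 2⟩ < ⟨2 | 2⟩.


|primitive collections| = 5. Relations:

  P = {4,6}:  v_{4} + v_{6} = v_{3}  ⟹  sig = ⟨2 | 1⟩
  P = {4,7}:  v_{4} + v_{7} = v_{2} + v_{3} + v_{5}  ⟹  sig = ⟨2 | 1 1 1⟩
  P = {1,3,7}:  v_{1} + v_{3} + v_{7} = v_{6}  ⟹  sig = ⟨3 | 1⟩
  P = {2,5,6}:  v_{2} + v_{5} + v_{6} = v_{7}  ⟹  sig = ⟨3 | 1⟩
  P = {1,2,3,5}:  v_{1} + v_{2} + v_{3} + v_{5} = 0  ⟹  sig = ⟨4 | 0⟩

Signatures (|P|; sorted positive RHS coefficients), sorted:
{ ⟨2 | 1⟩,  ⟨2 | 1 1 1⟩,  ⟨3 | 1⟩ ×2,  ⟨4 | 0⟩ }


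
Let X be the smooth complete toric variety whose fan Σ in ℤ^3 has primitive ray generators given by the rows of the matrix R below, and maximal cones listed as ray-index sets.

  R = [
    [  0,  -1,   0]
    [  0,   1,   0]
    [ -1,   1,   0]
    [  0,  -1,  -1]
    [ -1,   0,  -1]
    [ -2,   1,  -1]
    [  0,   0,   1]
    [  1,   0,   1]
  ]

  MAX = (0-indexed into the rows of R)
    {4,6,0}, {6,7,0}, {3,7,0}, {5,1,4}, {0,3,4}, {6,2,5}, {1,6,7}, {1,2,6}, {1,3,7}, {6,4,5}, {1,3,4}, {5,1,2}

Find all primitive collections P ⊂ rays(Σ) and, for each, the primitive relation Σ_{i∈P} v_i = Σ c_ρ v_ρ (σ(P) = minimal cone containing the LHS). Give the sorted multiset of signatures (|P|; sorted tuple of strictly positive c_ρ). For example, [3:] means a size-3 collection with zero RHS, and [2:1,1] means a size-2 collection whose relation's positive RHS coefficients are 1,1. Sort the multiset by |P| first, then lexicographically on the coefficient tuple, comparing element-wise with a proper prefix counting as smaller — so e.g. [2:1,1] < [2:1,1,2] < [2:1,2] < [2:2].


Minimal non-faces — 12 found among 8 rays, 12 max cones:

  P={0,1}:  v_{0} + v_{1} = 0  ⇒ sig = [2:]
  P={4,7}:  v_{4} + v_{7} = 0  ⇒ sig = [2:]
  P={2,3}:  v_{2} + v_{3} = v_{4}  ⇒ sig = [2:1]
  P={2,4}:  v_{2} + v_{4} = v_{5}  ⇒ sig = [2:1]
  P={3,6}:  v_{3} + v_{6} = v_{0}  ⇒ sig = [2:1]
  P={5,7}:  v_{5} + v_{7} = v_{2}  ⇒ sig = [2:1]
  P={0,2}:  v_{0} + v_{2} = v_{4} + v_{6}  ⇒ sig = [2:1,1]
  P={2,7}:  v_{2} + v_{7} = v_{1} + v_{6}  ⇒ sig = [2:1,1]
  P={0,5}:  v_{0} + v_{5} = 2·v_{4} + v_{6}  ⇒ sig = [2:1,2]
  P={3,5}:  v_{3} + v_{5} = 2·v_{4}  ⇒ sig = [2:2]
  P={1,4,6}:  v_{1} + v_{4} + v_{6} = v_{2}  ⇒ sig = [3:1]
  P={1,5,6}:  v_{1} + v_{5} + v_{6} = 2·v_{2}  ⇒ sig = [3:2]

Sorted signature multiset PRS(X):
[[2:], [2:], [2:1], [2:1], [2:1], [2:1], [2:1,1], [2:1,1], [2:1,2], [2:2], [3:1], [3:2]]


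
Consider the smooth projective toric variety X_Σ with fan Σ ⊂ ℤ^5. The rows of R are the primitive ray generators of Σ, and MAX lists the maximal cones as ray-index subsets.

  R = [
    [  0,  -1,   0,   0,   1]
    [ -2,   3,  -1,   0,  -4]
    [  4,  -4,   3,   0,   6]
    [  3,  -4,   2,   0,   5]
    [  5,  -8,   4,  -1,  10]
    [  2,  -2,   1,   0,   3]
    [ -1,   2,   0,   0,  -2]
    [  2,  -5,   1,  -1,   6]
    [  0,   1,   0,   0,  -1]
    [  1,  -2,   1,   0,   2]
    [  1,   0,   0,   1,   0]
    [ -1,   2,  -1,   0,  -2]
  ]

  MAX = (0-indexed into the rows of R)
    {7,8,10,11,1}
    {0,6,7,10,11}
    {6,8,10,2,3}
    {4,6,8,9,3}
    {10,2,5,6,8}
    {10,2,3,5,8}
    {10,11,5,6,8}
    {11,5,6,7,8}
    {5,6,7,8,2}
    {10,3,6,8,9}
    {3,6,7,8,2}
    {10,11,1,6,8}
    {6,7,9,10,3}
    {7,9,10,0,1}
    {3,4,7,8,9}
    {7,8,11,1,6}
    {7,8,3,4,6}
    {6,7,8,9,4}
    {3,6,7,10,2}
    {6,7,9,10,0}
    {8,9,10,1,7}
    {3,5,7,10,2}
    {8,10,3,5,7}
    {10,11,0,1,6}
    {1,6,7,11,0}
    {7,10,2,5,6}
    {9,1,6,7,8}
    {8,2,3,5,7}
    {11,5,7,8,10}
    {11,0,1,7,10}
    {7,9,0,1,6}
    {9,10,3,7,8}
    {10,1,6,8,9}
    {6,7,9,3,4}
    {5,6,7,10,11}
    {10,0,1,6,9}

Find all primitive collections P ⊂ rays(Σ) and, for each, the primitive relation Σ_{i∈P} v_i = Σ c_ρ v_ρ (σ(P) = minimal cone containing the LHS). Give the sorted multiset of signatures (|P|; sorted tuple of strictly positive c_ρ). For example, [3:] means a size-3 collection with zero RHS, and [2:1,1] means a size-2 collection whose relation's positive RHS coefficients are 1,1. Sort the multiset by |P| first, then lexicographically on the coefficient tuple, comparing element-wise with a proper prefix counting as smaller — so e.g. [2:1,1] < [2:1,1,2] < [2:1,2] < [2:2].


Primitive collections (23):

  P={0,8}:  v_{0} + v_{8} = 0  →  sig = [2:]
  P={9,11}:  v_{9} + v_{11} = 0  →  sig = [2:]
  P={1,5}:  v_{1} + v_{5} = v_{8}  →  sig = [2:1]
  P={3,11}:  v_{3} + v_{11} = v_{5}  →  sig = [2:1]
  P={5,9}:  v_{5} + v_{9} = v_{3}  →  sig = [2:1]
  P={1,3}:  v_{1} + v_{3} = v_{8} + v_{9}  →  sig = [2:1,1]
  P={0,5}:  v_{0} + v_{5} = v_{6} + v_{7} + v_{10}  →  sig = [2:1,1,1]
  P={1,2}:  v_{1} + v_{2} = v_{3} + v_{6} + v_{8}  →  sig = [2:1,1,1]
  P={0,3}:  v_{0} + v_{3} = v_{6} + v_{7} + v_{9} + v_{10}  →  sig = [2:1,1,1,1]
  P={0,4}:  v_{0} + v_{4} = v_{3} + v_{6} + v_{7} + v_{9}  →  sig = [2:1,1,1,1]
  P={4,11}:  v_{4} + v_{11} = v_{3} + v_{6} + v_{7} + v_{8}  →  sig = [2:1,1,1,1]
  P={0,2}:  v_{0} + v_{2} = v_{3} + 2·v_{6} + v_{7} + v_{10}  →  sig = [2:1,1,1,2]
  P={4,5}:  v_{4} + v_{5} = 2·v_{3} + v_{6} + v_{7} + v_{8}  →  sig = [2:1,1,1,2]
  P={1,4}:  v_{1} + v_{4} = v_{6} + v_{7} + 2·v_{8} + 2·v_{9}  →  sig = [2:1,1,2,2]
  P={2,4}:  v_{2} + v_{4} = 3·v_{3} + 2·v_{6} + v_{7} + v_{8}  →  sig = [2:1,1,2,3]
  P={2,9}:  v_{2} + v_{9} = 2·v_{3} + v_{6}  →  sig = [2:1,2]
  P={2,11}:  v_{2} + v_{11} = 2·v_{5} + v_{6}  →  sig = [2:1,2]
  P={4,10}:  v_{4} + v_{10} = 2·v_{3}  →  sig = [2:2]
  P={3,5,6}:  v_{3} + v_{5} + v_{6} = v_{2}  →  sig = [3:1]
  P={1,6,7,10}:  v_{1} + v_{6} + v_{7} + v_{10} = 0  →  sig = [4:]
  P={6,7,8,10}:  v_{6} + v_{7} + v_{8} + v_{10} = v_{5}  →  sig = [4:1]
  P={2,7,8,10}:  v_{2} + v_{7} + v_{8} + v_{10} = v_{3} + 2·v_{5}  →  sig = [4:1,2]
  P={3,6,7,8,9}:  v_{3} + v_{6} + v_{7} + v_{8} + v_{9} = v_{4}  →  sig = [5:1]

so the primitive-relation signature multiset is
    [2:]
    [2:]
    [2:1]
    [2:1]
    [2:1]
    [2:1,1]
    [2:1,1,1]
    [2:1,1,1]
    [2:1,1,1,1]
    [2:1,1,1,1]
    [2:1,1,1,1]
    [2:1,1,1,2]
    [2:1,1,1,2]
    [2:1,1,2,2]
    [2:1,1,2,3]
    [2:1,2]
    [2:1,2]
    [2:2]
    [3:1]
    [4:]
    [4:1]
    [4:1,2]
    [5:1]


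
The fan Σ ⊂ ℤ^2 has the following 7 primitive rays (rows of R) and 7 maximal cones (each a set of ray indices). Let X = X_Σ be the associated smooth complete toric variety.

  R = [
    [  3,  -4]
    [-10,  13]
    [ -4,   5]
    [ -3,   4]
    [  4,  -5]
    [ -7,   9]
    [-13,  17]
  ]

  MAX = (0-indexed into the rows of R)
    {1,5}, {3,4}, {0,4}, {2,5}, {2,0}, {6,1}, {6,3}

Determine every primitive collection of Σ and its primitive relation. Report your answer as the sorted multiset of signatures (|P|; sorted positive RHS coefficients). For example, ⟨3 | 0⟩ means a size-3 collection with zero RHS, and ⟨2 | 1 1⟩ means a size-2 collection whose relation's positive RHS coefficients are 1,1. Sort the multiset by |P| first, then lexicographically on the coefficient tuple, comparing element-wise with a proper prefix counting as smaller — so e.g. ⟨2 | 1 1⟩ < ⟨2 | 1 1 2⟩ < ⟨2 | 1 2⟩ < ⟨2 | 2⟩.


Primitive collections (14):

  P = {0,3}:  v_{0} + v_{3} = 0 — sig = ⟨2 | 0⟩
  P = {2,4}:  v_{2} + v_{4} = 0 — sig = ⟨2 | 0⟩
  P = {0,1}:  v_{0} + v_{1} = v_{5} — sig = ⟨2 | 1⟩
  P = {0,5}:  v_{0} + v_{5} = v_{2} — sig = ⟨2 | 1⟩
  P = {0,6}:  v_{0} + v_{6} = v_{1} — sig = ⟨2 | 1⟩
  P = {1,3}:  v_{1} + v_{3} = v_{6} — sig = ⟨2 | 1⟩
  P = {2,3}:  v_{2} + v_{3} = v_{5} — sig = ⟨2 | 1⟩
  P = {3,5}:  v_{3} + v_{5} = v_{1} — sig = ⟨2 | 1⟩
  P = {4,5}:  v_{4} + v_{5} = v_{3} — sig = ⟨2 | 1⟩
  P = {2,6}:  v_{2} + v_{6} = v_{1} + v_{5} — sig = ⟨2 | 1 1⟩
  P = {1,2}:  v_{1} + v_{2} = 2·v_{5} — sig = ⟨2 | 2⟩
  P = {1,4}:  v_{1} + v_{4} = 2·v_{3} — sig = ⟨2 | 2⟩
  P = {5,6}:  v_{5} + v_{6} = 2·v_{1} — sig = ⟨2 | 2⟩
  P = {4,6}:  v_{4} + v_{6} = 3·v_{3} — sig = ⟨2 | 3⟩

Signatures (|P|; sorted positive RHS coefficients), sorted:
    |P|=2: 14 collections, coeffs (), (), (1), (1), (1), (1), (1), (1), (1), (1,1), (2), (2), (2), (3)


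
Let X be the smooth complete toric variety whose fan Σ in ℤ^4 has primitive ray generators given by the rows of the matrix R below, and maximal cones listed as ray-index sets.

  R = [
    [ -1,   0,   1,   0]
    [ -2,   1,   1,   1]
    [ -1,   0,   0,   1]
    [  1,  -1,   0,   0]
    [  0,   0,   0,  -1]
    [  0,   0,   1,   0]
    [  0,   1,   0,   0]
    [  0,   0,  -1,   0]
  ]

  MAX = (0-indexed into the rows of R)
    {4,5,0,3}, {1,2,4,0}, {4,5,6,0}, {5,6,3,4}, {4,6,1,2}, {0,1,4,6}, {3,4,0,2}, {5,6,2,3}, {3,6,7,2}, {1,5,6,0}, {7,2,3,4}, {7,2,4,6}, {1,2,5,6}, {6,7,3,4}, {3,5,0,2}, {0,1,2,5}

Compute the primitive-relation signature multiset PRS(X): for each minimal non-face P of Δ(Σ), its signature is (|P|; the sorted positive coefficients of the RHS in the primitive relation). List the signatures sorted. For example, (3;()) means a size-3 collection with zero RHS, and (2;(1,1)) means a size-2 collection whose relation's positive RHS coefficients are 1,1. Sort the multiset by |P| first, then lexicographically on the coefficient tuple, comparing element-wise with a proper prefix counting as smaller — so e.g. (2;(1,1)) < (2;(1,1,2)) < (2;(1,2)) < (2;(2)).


Primitive collections (9):

  P = {5,7}:  v_{5} + v_{7} = 0  ⇒ sig = (2;())
  P = {0,7}:  v_{0} + v_{7} = v_{2} + v_{4}  ⇒ sig = (2;(1,1))
  P = {1,3}:  v_{1} + v_{3} = v_{2} + v_{5}  ⇒ sig = (2;(1,1))
  P = {1,7}:  v_{1} + v_{7} = 2·v_{2} + v_{4} + v_{6}  ⇒ sig = (2;(1,1,2))
  P = {0,2,6}:  v_{0} + v_{2} + v_{6} = v_{1}  ⇒ sig = (3;(1))
  P = {0,3,6}:  v_{0} + v_{3} + v_{6} = v_{5}  ⇒ sig = (3;(1))
  P = {2,4,5}:  v_{2} + v_{4} + v_{5} = v_{0}  ⇒ sig = (3;(1))
  P = {1,4,5}:  v_{1} + v_{4} + v_{5} = 2·v_{0} + v_{6}  ⇒ sig = (3;(1,2))
  P = {2,3,4,6}:  v_{2} + v_{3} + v_{4} + v_{6} = 0  ⇒ sig = (4;())

Hence PRS(X_Σ) =
    |P|=2: 4 collections, coeffs (), (1,1), (1,1), (1,1,2)
    |P|=3: 4 collections, coeffs (1), (1), (1), (1,2)
    |P|=4: 1 collection, coeffs ()


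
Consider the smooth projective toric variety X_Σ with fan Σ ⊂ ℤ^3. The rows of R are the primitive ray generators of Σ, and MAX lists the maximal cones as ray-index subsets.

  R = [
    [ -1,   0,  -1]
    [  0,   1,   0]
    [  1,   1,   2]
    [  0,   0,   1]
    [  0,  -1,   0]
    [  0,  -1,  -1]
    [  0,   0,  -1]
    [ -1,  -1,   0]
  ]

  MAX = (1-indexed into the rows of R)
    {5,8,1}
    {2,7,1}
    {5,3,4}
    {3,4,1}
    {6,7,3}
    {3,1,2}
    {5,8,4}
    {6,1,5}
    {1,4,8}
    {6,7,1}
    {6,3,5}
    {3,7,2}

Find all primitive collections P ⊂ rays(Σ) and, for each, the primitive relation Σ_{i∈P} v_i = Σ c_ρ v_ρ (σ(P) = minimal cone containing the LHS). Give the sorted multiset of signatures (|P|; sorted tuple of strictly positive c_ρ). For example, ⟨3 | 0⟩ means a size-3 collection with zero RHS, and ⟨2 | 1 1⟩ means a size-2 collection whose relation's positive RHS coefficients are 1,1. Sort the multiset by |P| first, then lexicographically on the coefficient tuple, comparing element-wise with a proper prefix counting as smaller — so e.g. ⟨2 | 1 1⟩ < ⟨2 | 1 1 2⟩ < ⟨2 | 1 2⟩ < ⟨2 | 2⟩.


Primitive collections (14):

  • {2,5}:  v_{2} + v_{5} = 0  →  sig = ⟨2 | 0⟩
  • {4,7}:  v_{4} + v_{7} = 0  →  sig = ⟨2 | 0⟩
  • {2,6}:  v_{2} + v_{6} = v_{7}  →  sig = ⟨2 | 1⟩
  • {4,6}:  v_{4} + v_{6} = v_{5}  →  sig = ⟨2 | 1⟩
  • {5,7}:  v_{5} + v_{7} = v_{6}  →  sig = ⟨2 | 1⟩
  • {2,4}:  v_{2} + v_{4} = v_{1} + v_{3}  →  sig = ⟨2 | 1 1⟩
  • {2,8}:  v_{2} + v_{8} = v_{1} + v_{4}  →  sig = ⟨2 | 1 1⟩
  • {7,8}:  v_{7} + v_{8} = v_{1} + v_{5}  →  sig = ⟨2 | 1 1⟩
  • {6,8}:  v_{6} + v_{8} = v_{1} + 2·v_{5}  →  sig = ⟨2 | 1 2⟩
  • {3,8}:  v_{3} + v_{8} = 2·v_{4}  →  sig = ⟨2 | 2⟩
  • {1,3,6}:  v_{1} + v_{3} + v_{6} = 0  →  sig = ⟨3 | 0⟩
  • {1,3,5}:  v_{1} + v_{3} + v_{5} = v_{4}  →  sig = ⟨3 | 1⟩
  • {1,3,7}:  v_{1} + v_{3} + v_{7} = v_{2}  →  sig = ⟨3 | 1⟩
  • {1,4,5}:  v_{1} + v_{4} + v_{5} = v_{8}  →  sig = ⟨3 | 1⟩

so the primitive-relation signature multiset is
    ⟨2 | 0⟩
    ⟨2 | 0⟩
    ⟨2 | 1⟩
    ⟨2 | 1⟩
    ⟨2 | 1⟩
    ⟨2 | 1 1⟩
    ⟨2 | 1 1⟩
    ⟨2 | 1 1⟩
    ⟨2 | 1 2⟩
    ⟨2 | 2⟩
    ⟨3 | 0⟩
    ⟨3 | 1⟩
    ⟨3 | 1⟩
    ⟨3 | 1⟩


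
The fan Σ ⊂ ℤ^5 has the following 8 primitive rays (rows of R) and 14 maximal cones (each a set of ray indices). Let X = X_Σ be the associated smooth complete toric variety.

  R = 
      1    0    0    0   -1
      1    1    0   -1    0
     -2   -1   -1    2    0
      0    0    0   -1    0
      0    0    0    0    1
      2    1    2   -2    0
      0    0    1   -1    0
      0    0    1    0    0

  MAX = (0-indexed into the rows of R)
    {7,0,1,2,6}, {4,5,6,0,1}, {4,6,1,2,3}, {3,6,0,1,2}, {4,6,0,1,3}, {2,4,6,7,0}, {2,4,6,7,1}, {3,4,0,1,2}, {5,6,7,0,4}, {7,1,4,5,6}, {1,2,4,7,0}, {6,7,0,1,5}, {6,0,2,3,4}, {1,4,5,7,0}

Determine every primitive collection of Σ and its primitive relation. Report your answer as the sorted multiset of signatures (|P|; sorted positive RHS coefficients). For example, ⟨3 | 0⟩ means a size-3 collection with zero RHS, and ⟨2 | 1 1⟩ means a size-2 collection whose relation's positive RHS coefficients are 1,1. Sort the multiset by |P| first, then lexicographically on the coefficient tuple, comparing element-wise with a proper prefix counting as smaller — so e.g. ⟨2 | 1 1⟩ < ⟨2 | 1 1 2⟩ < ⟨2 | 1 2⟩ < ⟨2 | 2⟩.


Minimal non-faces — 5 found among 8 rays, 14 max cones:

  P = {2,5}:  v_{2} + v_{5} = v_{7}  →  sig = ⟨2 | 1⟩
  P = {3,7}:  v_{3} + v_{7} = v_{6}  →  sig = ⟨2 | 1⟩
  P = {3,5}:  v_{3} + v_{5} = v_{0} + v_{1} + v_{4} + 2·v_{6}  →  sig = ⟨2 | 1 1 1 2⟩
  P = {0,1,2,4,6}:  v_{0} + v_{1} + v_{2} + v_{4} + v_{6} = 0  →  sig = ⟨5 | 0⟩
  P = {0,1,4,6,7}:  v_{0} + v_{1} + v_{4} + v_{6} + v_{7} = v_{5}  →  sig = ⟨5 | 1⟩

Signatures (|P|; sorted positive RHS coefficients), sorted:
    |P|=2: 3 collections, coeffs (1), (1), (1,1,1,2)
    |P|=5: 2 collections, coeffs (), (1)


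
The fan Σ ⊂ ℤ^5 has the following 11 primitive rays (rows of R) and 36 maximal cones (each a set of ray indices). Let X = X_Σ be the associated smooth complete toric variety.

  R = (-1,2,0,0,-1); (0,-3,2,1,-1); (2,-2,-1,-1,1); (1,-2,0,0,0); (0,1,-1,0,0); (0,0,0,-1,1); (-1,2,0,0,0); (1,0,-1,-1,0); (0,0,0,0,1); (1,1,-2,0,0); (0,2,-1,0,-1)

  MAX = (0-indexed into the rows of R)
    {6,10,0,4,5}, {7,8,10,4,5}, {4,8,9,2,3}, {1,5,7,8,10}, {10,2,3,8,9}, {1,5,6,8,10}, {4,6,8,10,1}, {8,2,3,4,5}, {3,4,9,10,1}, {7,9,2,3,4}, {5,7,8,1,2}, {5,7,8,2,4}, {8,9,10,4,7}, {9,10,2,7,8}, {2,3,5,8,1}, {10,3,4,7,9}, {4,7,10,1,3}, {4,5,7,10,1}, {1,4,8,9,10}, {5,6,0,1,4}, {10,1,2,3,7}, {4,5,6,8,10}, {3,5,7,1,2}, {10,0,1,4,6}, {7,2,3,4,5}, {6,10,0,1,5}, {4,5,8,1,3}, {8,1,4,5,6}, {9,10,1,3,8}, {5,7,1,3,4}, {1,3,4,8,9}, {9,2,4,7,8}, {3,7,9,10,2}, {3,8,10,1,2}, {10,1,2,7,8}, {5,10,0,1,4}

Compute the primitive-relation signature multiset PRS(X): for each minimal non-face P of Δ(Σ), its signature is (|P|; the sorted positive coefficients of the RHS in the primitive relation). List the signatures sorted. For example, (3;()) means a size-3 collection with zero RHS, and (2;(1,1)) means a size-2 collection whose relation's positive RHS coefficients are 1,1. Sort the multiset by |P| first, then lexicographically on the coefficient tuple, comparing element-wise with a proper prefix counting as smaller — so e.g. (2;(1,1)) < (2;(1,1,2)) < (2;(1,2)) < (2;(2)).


21 collections generate NE(X_Σ); each relation:

  • {3,6}:  v_{3} + v_{6} = 0  so sig = (2;())
  • {0,2}:  v_{0} + v_{2} = v_{7}  so sig = (2;(1))
  • {0,8}:  v_{0} + v_{8} = v_{6}  so sig = (2;(1))
  • {0,9}:  v_{0} + v_{9} = v_{4} + v_{10}  so sig = (2;(1,1))
  • {2,6}:  v_{2} + v_{6} = v_{7} + v_{8}  so sig = (2;(1,1))
  • {6,7}:  v_{6} + v_{7} = v_{5} + v_{10}  so sig = (2;(1,1))
  • {5,9}:  v_{5} + v_{9} = v_{4} + v_{7} + v_{8}  so sig = (2;(1,1,1))
  • {6,9}:  v_{6} + v_{9} = v_{4} + v_{8} + v_{10}  so sig = (2;(1,1,1))
  • {0,3}:  v_{0} + v_{3} = v_{1} + v_{4} + v_{5} + v_{10}  so sig = (2;(1,1,1,1))
  • {0,7}:  v_{0} + v_{7} = v_{1} + v_{4} + 2·v_{5} + 2·v_{10}  so sig = (2;(1,1,2,2))
  • {3,5,10}:  v_{3} + v_{5} + v_{10} = v_{7}  so sig = (3;(1))
  • {3,7,8}:  v_{3} + v_{7} + v_{8} = v_{2}  so sig = (3;(1))
  • {2,4,10}:  v_{2} + v_{4} + v_{10} = v_{7} + v_{9}  so sig = (3;(1,1))
  • {1,2,9}:  v_{1} + v_{2} + v_{9} = 3·v_{3} + v_{8} + v_{10}  so sig = (3;(1,1,3))
  • {1,7,9}:  v_{1} + v_{7} + v_{9} = 2·v_{3} + v_{10}  so sig = (3;(1,2))
  • {2,5,10}:  v_{2} + v_{5} + v_{10} = 2·v_{7} + v_{8}  so sig = (3;(1,2))
  • {1,2,4}:  v_{1} + v_{2} + v_{4} = 2·v_{3}  so sig = (3;(2))
  • {1,4,7,8}:  v_{1} + v_{4} + v_{7} + v_{8} = v_{3}  so sig = (4;(1))
  • {3,4,8,10}:  v_{3} + v_{4} + v_{8} + v_{10} = v_{9}  so sig = (4;(1))
  • {1,4,5,8,10}:  v_{1} + v_{4} + v_{5} + v_{8} + v_{10} = 0  so sig = (5;())
  • {1,4,5,6,10}:  v_{1} + v_{4} + v_{5} + v_{6} + v_{10} = v_{0}  so sig = (5;(1))

Sorted signature multiset PRS(X):
    |P|=2: 10 collections, coeffs (), (1), (1), (1,1), (1,1), (1,1), (1,1,1), (1,1,1), (1,1,1,1), (1,1,2,2)
    |P|=3: 7 collections, coeffs (1), (1), (1,1), (1,1,3), (1,2), (1,2), (2)
    |P|=4: 2 collections, coeffs (1), (1)
    |P|=5: 2 collections, coeffs (), (1)


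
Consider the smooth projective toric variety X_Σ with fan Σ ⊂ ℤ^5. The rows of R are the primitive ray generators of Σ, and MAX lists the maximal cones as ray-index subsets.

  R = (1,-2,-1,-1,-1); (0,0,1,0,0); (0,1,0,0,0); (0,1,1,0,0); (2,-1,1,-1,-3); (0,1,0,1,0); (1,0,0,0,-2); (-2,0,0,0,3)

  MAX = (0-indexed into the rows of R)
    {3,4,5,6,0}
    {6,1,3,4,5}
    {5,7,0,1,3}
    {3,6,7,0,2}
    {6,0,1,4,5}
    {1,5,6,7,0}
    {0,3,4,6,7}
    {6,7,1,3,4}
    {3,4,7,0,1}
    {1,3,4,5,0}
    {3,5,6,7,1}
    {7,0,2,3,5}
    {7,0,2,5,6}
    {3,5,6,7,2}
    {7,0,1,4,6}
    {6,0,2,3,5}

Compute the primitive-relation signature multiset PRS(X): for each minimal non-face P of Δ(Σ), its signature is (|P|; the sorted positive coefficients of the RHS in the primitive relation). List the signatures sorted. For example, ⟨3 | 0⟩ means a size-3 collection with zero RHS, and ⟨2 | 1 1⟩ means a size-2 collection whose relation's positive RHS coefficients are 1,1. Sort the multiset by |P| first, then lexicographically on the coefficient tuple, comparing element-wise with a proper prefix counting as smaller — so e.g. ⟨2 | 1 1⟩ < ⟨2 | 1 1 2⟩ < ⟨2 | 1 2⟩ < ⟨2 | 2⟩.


|primitive collections| = 5. Relations:

  P={1,2}:  v_{1} + v_{2} = v_{3} ; sig = ⟨2 | 1⟩
  P={2,4}:  v_{2} + v_{4} = v_{0} + 2·v_{3} + v_{6} ; sig = ⟨2 | 1 1 2⟩
  P={4,5,7}:  v_{4} + v_{5} + v_{7} = v_{1} ; sig = ⟨3 | 1⟩
  P={0,1,3,6}:  v_{0} + v_{1} + v_{3} + v_{6} = v_{4} ; sig = ⟨4 | 1⟩
  P={0,3,5,6,7}:  v_{0} + v_{3} + v_{5} + v_{6} + v_{7} = 0 ; sig = ⟨5 | 0⟩

Signatures (|P|; sorted positive RHS coefficients), sorted:
    |P|=2: 2 collections, coeffs (1), (1,1,2)
    |P|=3: 1 collection, coeffs (1)
    |P|=4: 1 collection, coeffs (1)
    |P|=5: 1 collection, coeffs ()


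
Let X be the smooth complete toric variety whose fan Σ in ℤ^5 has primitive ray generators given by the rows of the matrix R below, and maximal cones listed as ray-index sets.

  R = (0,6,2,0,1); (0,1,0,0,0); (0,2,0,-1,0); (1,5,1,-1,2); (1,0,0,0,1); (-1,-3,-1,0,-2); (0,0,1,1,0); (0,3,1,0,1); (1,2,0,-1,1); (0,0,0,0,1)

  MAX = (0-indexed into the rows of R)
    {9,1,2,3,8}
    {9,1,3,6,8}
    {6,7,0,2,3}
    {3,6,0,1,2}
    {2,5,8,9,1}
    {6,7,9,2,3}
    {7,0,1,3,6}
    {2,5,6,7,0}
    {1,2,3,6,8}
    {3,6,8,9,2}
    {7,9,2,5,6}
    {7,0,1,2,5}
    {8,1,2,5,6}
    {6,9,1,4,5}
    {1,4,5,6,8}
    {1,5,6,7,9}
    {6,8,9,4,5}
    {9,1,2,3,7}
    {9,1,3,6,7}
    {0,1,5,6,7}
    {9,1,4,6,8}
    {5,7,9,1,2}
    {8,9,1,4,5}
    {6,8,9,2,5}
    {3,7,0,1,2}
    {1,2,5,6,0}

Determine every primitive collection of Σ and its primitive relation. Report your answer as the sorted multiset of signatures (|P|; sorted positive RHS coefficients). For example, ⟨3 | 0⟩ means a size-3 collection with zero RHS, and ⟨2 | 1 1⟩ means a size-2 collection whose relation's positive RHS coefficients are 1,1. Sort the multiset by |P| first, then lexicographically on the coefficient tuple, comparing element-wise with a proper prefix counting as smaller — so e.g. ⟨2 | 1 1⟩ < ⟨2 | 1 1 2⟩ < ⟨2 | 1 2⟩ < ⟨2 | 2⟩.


Δ(Σ) — 10 vertices, 11 min non-faces:

  • {2,4}:  v_{2} + v_{4} = v_{8} — sig = ⟨2 | 1⟩
  • {3,5}:  v_{3} + v_{5} = v_{2} — sig = ⟨2 | 1⟩
  • {7,8}:  v_{7} + v_{8} = v_{3} — sig = ⟨2 | 1⟩
  • {0,4}:  v_{0} + v_{4} = v_{1} + v_{3} + v_{6} — sig = ⟨2 | 1 1 1⟩
  • {0,8}:  v_{0} + v_{8} = v_{1} + v_{2} + v_{3} + v_{6} — sig = ⟨2 | 1 1 1 1⟩
  • {4,7}:  v_{4} + v_{7} = v_{1} + v_{6} + v_{8} + v_{9} — sig = ⟨2 | 1 1 1 1⟩
  • {3,4}:  v_{3} + v_{4} = v_{1} + v_{6} + 2·v_{8} + v_{9} — sig = ⟨2 | 1 1 1 2⟩
  • {0,9}:  v_{0} + v_{9} = 2·v_{7} — sig = ⟨2 | 2⟩
  • {1,2,6,7}:  v_{1} + v_{2} + v_{6} + v_{7} = v_{0} — sig = ⟨4 | 1⟩
  • {1,2,6,9}:  v_{1} + v_{2} + v_{6} + v_{9} = v_{7} — sig = ⟨4 | 1⟩
  • {1,5,6,8,9}:  v_{1} + v_{5} + v_{6} + v_{8} + v_{9} = 0 — sig = ⟨5 | 0⟩

so the primitive-relation signature multiset is
[⟨2 | 1⟩, ⟨2 | 1⟩, ⟨2 | 1⟩, ⟨2 | 1 1 1⟩, ⟨2 | 1 1 1 1⟩, ⟨2 | 1 1 1 1⟩, ⟨2 | 1 1 1 2⟩, ⟨2 | 2⟩, ⟨4 | 1⟩, ⟨4 | 1⟩, ⟨5 | 0⟩]


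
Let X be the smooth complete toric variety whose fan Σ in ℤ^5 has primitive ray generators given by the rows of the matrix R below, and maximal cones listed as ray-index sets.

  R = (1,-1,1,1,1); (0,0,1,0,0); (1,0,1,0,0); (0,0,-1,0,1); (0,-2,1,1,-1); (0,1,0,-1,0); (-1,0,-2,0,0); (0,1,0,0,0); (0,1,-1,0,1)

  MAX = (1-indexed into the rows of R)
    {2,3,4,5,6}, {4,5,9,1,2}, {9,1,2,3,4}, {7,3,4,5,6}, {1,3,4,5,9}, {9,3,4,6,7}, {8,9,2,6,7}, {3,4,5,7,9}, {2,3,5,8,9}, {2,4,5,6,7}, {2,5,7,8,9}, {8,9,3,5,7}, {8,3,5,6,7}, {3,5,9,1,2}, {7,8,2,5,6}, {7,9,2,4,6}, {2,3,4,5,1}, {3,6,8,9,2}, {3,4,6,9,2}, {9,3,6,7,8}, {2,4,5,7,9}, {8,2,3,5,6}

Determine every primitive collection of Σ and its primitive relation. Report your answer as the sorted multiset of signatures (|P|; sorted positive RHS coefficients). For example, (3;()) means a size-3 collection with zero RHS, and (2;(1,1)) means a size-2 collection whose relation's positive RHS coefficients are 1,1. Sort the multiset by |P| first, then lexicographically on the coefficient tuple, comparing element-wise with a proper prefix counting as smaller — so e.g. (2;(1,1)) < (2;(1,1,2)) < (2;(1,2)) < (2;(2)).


The 7 primitive collections of Σ (r=9, n=5):

  • {4,8}:  v_{4} + v_{8} = v_{9} ; sig = (2;(1))
  • {1,6}:  v_{1} + v_{6} = v_{2} + v_{3} + v_{4} ; sig = (2;(1,1,1))
  • {1,7}:  v_{1} + v_{7} = v_{4} + v_{5} + v_{9} ; sig = (2;(1,1,1))
  • {1,8}:  v_{1} + v_{8} = v_{2} + v_{3} + v_{5} + 2·v_{9} ; sig = (2;(1,1,1,2))
  • {2,3,7}:  v_{2} + v_{3} + v_{7} = 0 ; sig = (3;())
  • {5,6,9}:  v_{5} + v_{6} + v_{9} = 0 ; sig = (3;())
  • {2,3,4,5,9}:  v_{2} + v_{3} + v_{4} + v_{5} + v_{9} = v_{1} ; sig = (5;(1))

so the primitive-relation signature multiset is
[(2;(1)), (2;(1,1,1)), (2;(1,1,1)), (2;(1,1,1,2)), (3;()), (3;()), (5;(1))]


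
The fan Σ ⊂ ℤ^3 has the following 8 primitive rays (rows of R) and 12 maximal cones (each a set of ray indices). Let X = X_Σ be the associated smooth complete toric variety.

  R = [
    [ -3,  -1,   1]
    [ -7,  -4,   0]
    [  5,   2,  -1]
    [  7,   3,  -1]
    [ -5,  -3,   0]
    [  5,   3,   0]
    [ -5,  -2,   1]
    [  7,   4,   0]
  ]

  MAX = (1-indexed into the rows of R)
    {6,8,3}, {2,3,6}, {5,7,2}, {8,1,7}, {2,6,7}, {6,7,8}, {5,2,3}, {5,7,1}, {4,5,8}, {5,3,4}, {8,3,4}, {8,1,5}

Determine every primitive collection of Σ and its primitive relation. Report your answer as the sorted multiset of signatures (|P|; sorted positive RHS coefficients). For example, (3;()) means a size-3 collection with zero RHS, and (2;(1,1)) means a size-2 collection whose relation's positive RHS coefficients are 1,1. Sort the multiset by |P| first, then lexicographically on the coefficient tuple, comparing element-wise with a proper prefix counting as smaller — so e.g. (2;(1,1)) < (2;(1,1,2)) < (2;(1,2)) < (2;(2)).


Primitive collections (12):

  {2,8}:  v_{2} + v_{8} = 0  ⇒ sig = (2;())
  {3,7}:  v_{3} + v_{7} = 0  ⇒ sig = (2;())
  {5,6}:  v_{5} + v_{6} = 0  ⇒ sig = (2;())
  {1,2}:  v_{1} + v_{2} = v_{5} + v_{7}  ⇒ sig = (2;(1,1))
  {1,3}:  v_{1} + v_{3} = v_{5} + v_{8}  ⇒ sig = (2;(1,1))
  {1,6}:  v_{1} + v_{6} = v_{7} + v_{8}  ⇒ sig = (2;(1,1))
  {2,4}:  v_{2} + v_{4} = v_{3} + v_{5}  ⇒ sig = (2;(1,1))
  {4,6}:  v_{4} + v_{6} = v_{3} + v_{8}  ⇒ sig = (2;(1,1))
  {4,7}:  v_{4} + v_{7} = v_{5} + v_{8}  ⇒ sig = (2;(1,1))
  {1,4}:  v_{1} + v_{4} = 2·v_{5} + 2·v_{8}  ⇒ sig = (2;(2,2))
  {3,5,8}:  v_{3} + v_{5} + v_{8} = v_{4}  ⇒ sig = (3;(1))
  {5,7,8}:  v_{5} + v_{7} + v_{8} = v_{1}  ⇒ sig = (3;(1))

so the primitive-relation signature multiset is
{ (2;()) ×3,  (2;(1,1)) ×6,  (2;(2,2)),  (3;(1)) ×2 }


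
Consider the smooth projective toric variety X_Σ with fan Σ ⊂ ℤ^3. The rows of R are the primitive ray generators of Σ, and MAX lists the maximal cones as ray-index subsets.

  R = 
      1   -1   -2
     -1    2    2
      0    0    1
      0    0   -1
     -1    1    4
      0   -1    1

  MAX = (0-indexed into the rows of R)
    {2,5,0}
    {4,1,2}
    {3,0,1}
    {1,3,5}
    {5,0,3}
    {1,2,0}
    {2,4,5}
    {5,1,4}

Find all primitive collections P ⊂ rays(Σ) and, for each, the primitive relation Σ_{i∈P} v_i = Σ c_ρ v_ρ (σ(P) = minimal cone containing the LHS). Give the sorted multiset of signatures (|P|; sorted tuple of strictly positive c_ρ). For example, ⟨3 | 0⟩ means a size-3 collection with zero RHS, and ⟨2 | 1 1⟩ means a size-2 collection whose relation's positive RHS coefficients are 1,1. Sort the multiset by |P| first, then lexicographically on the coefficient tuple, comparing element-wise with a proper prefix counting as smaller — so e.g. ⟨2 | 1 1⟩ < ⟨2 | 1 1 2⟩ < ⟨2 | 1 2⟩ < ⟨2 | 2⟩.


5 collections generate NE(X_Σ); each relation:

  P = {2,3}:  v_{2} + v_{3} = 0 — sig = ⟨2 | 0⟩
  P = {3,4}:  v_{3} + v_{4} = v_{1} + v_{5} — sig = ⟨2 | 1 1⟩
  P = {0,4}:  v_{0} + v_{4} = 2·v_{2} — sig = ⟨2 | 2⟩
  P = {0,1,5}:  v_{0} + v_{1} + v_{5} = v_{2} — sig = ⟨3 | 1⟩
  P = {1,2,5}:  v_{1} + v_{2} + v_{5} = v_{4} — sig = ⟨3 | 1⟩

Sorted signature multiset PRS(X):
    |P|=2: 3 collections, coeffs (), (1,1), (2)
    |P|=3: 2 collections, coeffs (1), (1)


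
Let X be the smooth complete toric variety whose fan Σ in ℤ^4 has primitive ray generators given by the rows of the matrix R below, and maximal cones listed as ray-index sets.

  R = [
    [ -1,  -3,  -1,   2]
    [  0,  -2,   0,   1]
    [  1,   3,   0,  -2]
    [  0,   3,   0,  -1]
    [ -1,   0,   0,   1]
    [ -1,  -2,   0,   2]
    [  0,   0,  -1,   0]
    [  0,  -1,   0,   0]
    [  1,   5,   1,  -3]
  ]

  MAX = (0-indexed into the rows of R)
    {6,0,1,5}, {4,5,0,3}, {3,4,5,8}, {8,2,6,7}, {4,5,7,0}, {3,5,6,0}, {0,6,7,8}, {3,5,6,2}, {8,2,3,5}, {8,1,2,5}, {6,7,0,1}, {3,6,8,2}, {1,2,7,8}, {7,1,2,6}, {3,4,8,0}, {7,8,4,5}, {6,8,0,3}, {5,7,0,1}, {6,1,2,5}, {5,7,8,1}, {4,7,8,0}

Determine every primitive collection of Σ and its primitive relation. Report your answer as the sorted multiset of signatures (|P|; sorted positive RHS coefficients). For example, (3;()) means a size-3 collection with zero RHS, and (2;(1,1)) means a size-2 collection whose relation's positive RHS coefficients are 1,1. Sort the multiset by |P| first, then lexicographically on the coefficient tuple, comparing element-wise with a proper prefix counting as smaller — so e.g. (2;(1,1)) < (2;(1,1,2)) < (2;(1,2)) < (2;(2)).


Σ has 12 primitive collections:

  P={0,2}:  v_{0} + v_{2} = v_{6}  ⇒ sig = (2;(1))
  P={1,4}:  v_{1} + v_{4} = v_{5}  ⇒ sig = (2;(1))
  P={2,4}:  v_{2} + v_{4} = v_{3}  ⇒ sig = (2;(1))
  P={1,3}:  v_{1} + v_{3} = v_{2} + v_{5}  ⇒ sig = (2;(1,1))
  P={3,7}:  v_{3} + v_{7} = v_{0} + v_{8}  ⇒ sig = (2;(1,1))
  P={4,6}:  v_{4} + v_{6} = v_{0} + v_{3}  ⇒ sig = (2;(1,1))
  P={0,1,8}:  v_{0} + v_{1} + v_{8} = 0  ⇒ sig = (3;())
  P={2,5,7}:  v_{2} + v_{5} + v_{7} = 0  ⇒ sig = (3;())
  P={0,5,8}:  v_{0} + v_{5} + v_{8} = v_{4}  ⇒ sig = (3;(1))
  P={1,6,8}:  v_{1} + v_{6} + v_{8} = v_{2}  ⇒ sig = (3;(1))
  P={5,6,7}:  v_{5} + v_{6} + v_{7} = v_{0}  ⇒ sig = (3;(1))
  P={5,6,8}:  v_{5} + v_{6} + v_{8} = v_{3}  ⇒ sig = (3;(1))

Hence PRS(X_Σ) =
    |P|=2: 6 collections, coeffs (1), (1), (1), (1,1), (1,1), (1,1)
    |P|=3: 6 collections, coeffs (), (), (1), (1), (1), (1)


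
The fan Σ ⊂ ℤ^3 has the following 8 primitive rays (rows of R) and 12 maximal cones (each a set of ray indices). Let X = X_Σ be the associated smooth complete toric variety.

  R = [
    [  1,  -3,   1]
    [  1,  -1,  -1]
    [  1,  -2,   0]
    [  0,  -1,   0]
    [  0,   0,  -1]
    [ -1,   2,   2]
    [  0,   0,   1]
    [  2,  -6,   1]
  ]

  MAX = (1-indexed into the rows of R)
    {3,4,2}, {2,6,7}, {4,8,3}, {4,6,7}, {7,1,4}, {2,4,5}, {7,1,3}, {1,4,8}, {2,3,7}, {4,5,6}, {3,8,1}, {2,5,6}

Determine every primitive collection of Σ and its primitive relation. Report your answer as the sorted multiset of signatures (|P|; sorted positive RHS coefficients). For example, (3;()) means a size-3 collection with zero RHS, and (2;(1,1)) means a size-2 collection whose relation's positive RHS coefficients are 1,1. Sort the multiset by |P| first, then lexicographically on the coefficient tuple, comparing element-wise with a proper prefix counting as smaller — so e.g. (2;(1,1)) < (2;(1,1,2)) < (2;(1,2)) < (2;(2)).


Minimal non-faces — 14 found among 8 rays, 12 max cones:

  • {5,7}:  v_{5} + v_{7} = 0  ⇒ sig = (2;())
  • {1,5}:  v_{1} + v_{5} = v_{3} + v_{4}  ⇒ sig = (2;(1,1))
  • {3,5}:  v_{3} + v_{5} = v_{2} + v_{4}  ⇒ sig = (2;(1,1))
  • {6,8}:  v_{6} + v_{8} = v_{1} + v_{4} + 2·v_{7}  ⇒ sig = (2;(1,1,2))
  • {1,6}:  v_{1} + v_{6} = v_{4} + 3·v_{7}  ⇒ sig = (2;(1,3))
  • {2,8}:  v_{2} + v_{8} = 3·v_{3} + v_{4}  ⇒ sig = (2;(1,3))
  • {1,2}:  v_{1} + v_{2} = 2·v_{3}  ⇒ sig = (2;(2))
  • {3,6}:  v_{3} + v_{6} = 2·v_{7}  ⇒ sig = (2;(2))
  • {7,8}:  v_{7} + v_{8} = 2·v_{1}  ⇒ sig = (2;(2))
  • {5,8}:  v_{5} + v_{8} = 2·v_{3} + 2·v_{4}  ⇒ sig = (2;(2,2))
  • {1,3,4}:  v_{1} + v_{3} + v_{4} = v_{8}  ⇒ sig = (3;(1))
  • {2,4,6}:  v_{2} + v_{4} + v_{6} = v_{7}  ⇒ sig = (3;(1))
  • {2,4,7}:  v_{2} + v_{4} + v_{7} = v_{3}  ⇒ sig = (3;(1))
  • {3,4,7}:  v_{3} + v_{4} + v_{7} = v_{1}  ⇒ sig = (3;(1))

Sorted signature multiset PRS(X):
{ (2;()),  (2;(1,1)) ×2,  (2;(1,1,2)),  (2;(1,3)) ×2,  (2;(2)) ×3,  (2;(2,2)),  (3;(1)) ×4 }
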